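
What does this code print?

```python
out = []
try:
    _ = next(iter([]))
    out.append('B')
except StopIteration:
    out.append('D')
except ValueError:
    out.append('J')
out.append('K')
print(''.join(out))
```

Execution trace: 'D' (except StopIteration) → 'K' (after the try/except). Output: DK

Answer: DK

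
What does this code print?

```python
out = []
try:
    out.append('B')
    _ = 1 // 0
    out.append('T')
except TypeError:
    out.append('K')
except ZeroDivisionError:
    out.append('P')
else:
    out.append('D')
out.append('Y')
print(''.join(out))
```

Execution trace: 'B' (try body) → 'P' (except ZeroDivisionError) → 'Y' (after the try/except). Output: BPY

Answer: BPY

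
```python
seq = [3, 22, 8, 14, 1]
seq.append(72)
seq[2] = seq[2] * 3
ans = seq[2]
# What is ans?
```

Trace:
`seq = [3, 22, 8, 14, 1]` → seq = [3, 22, 8, 14, 1]
`seq.append(72)` → seq = [3, 22, 8, 14, 1, 72]
`seq[2] = seq[2] * 3` → seq = [3, 22, 24, 14, 1, 72]
`ans = seq[2]` → ans = 24
So ans = 24

Answer: 24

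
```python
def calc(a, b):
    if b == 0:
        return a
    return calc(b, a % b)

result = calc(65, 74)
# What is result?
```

calc(65, 74) -> calc(74, 65) -> calc(65, 9) -> calc(9, 2) -> calc(2, 1) -> calc(1, 0) -> 1

Answer: 1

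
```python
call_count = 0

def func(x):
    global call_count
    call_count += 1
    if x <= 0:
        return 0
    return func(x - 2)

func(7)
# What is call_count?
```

Linear recursion stepping by 2: 5 calls from x=7 down to ≤0.

Answer: 5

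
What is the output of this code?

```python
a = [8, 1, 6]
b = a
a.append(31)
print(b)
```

Key concept: basic list aliasing.
Step by step:
`a = [8, 1, 6]` → a = [8, 1, 6]
`b = a` → b = [8, 1, 6] (same object as a)
`a.append(31)` → a = [8, 1, 6, 31] (same object as b); b = [8, 1, 6, 31] (same object as a)
`print(b)` → prints [8, 1, 6, 31]

Answer: [8, 1, 6, 31]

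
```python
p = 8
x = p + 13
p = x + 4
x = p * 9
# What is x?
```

Trace:
`p = 8` → p = 8
`x = p + 13` → x = 21
`p = x + 4` → p = 25
`x = p * 9` → x = 225
So x = 225

Answer: 225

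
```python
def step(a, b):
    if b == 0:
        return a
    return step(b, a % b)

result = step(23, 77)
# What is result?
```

step(23, 77) -> step(77, 23) -> step(23, 8) -> step(8, 7) -> step(7, 1) -> step(1, 0) -> 1

Answer: 1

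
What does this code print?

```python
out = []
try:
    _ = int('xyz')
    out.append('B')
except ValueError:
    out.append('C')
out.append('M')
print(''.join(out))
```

Execution trace: 'C' (except ValueError) → 'M' (after the try/except). Output: CM

Answer: CM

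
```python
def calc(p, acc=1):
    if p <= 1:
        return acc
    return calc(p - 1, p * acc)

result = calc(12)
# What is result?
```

Accumulator trace (n, acc): (12, 1) -> (11, 12) -> (10, 132) -> (9, 1320) -> (8, 11880) -> (7, 95040) -> (6, 665280) -> (5, 3991680) -> (4, 19958400) -> (3, 79833600) -> (2, 239500800) -> (1, 479001600) -> return 479001600

Answer: 479001600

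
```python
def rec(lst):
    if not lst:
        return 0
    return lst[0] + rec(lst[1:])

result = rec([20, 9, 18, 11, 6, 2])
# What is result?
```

20 + 9 + 18 + 11 + 6 + 2 + 0 = 66

Answer: 66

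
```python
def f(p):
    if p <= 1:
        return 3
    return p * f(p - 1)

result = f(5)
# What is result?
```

f(5) = 5 * 4 * 3 * 2 * 3 = 360

Answer: 360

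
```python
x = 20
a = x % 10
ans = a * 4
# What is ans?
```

Trace:
`x = 20` → x = 20
`a = x % 10` → a = 0
`ans = a * 4` → ans = 0
So ans = 0

Answer: 0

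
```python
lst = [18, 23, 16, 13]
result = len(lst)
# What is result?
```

Trace:
`lst = [18, 23, 16, 13]` → lst = [18, 23, 16, 13]
`result = len(lst)` → result = 4
So result = 4

Answer: 4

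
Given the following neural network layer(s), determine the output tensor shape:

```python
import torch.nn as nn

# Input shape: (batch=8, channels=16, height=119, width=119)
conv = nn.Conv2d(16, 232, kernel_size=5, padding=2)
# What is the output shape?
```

Input: (8, 16, 119, 119) -> Output: (8, 232, 119, 119)

Answer: (8, 232, 119, 119)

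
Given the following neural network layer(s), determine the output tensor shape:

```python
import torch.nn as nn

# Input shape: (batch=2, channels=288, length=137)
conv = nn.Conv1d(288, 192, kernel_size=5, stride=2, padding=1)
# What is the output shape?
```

Input: (2, 288, 137) -> Output: (2, 192, 68)

Answer: (2, 192, 68)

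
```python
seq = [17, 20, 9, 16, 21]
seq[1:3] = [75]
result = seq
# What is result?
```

Trace:
`seq = [17, 20, 9, 16, 21]` → seq = [17, 20, 9, 16, 21]
`seq[1:3] = [75]` → seq = [17, 75, 16, 21]
`result = seq` → result = [17, 75, 16, 21]
So result = [17, 75, 16, 21]

Answer: [17, 75, 16, 21]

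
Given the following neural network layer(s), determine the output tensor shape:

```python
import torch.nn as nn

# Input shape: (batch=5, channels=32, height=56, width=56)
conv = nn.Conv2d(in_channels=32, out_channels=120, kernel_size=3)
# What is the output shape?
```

Input: (5, 32, 56, 56) -> Output: (5, 120, 54, 54)

Answer: (5, 120, 54, 54)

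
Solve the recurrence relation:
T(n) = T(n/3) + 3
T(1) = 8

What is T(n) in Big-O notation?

Each step divides n by 3 and adds 3. After log_3(n) steps we reach T(1)=8. So T(n) = 3·log_3(n) + 8 = O(log n).

Answer: O(log n)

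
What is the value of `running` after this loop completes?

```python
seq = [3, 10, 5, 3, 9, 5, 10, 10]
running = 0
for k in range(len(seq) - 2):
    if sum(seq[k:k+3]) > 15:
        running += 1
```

Count windows with sum > 15
`running` takes the values: 0 → 1 → 2 → 3 → 4 → 5 → 6

Answer: 6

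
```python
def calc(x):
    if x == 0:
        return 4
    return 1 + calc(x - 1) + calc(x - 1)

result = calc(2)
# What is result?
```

calc(x) = 1 + 2·calc(x-1), calc(0)=4. Closed form: (4+1)·2^2 - 1 = 19.

Answer: 19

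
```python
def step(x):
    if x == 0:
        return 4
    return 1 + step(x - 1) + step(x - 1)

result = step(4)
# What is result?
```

step(x) = 1 + 2·step(x-1), step(0)=4. Closed form: (4+1)·2^4 - 1 = 79.

Answer: 79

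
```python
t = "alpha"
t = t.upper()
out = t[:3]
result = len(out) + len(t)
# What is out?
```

Trace:
`t = "alpha"` → t = 'alpha'
`t = t.upper()` → t = 'ALPHA'
`out = t[:3]` → out = 'ALP'
`result = len(out) + len(t)` → result = 8
So out = 'ALP'

Answer: 'ALP'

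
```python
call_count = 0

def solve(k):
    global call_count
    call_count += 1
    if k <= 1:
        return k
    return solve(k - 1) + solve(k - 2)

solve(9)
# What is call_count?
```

Calls(k) = 1 + Calls(k-1) + Calls(k-2); Calls(0)=Calls(1)=1. For k=9 this gives 109.

Answer: 109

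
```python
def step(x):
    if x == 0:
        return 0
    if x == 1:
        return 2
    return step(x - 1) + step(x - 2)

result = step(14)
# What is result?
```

Build up from base cases: step(0)=0, step(1)=2, step(2)=2, step(3)=4, step(4)=6, step(5)=10, step(6)=16, ..., step(14)=754

Answer: 754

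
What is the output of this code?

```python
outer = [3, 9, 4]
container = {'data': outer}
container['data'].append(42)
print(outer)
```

Key concept: dict holds reference to list.
Step by step:
`outer = [3, 9, 4]` → outer = [3, 9, 4]
`container = {'data': outer}` → container = {'data': [3, 9, 4]}
`container['data'].append(42)` → outer = [3, 9, 4, 42]; container = {'data': [3, 9, 4, 42]}
`print(outer)` → prints [3, 9, 4, 42]

Answer: [3, 9, 4, 42]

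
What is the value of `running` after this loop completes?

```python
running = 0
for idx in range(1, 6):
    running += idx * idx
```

Sum of squares 1² to 5² = 55
`running` takes the values: 0 → 1 → 5 → 14 → 30 → 55

Answer: 55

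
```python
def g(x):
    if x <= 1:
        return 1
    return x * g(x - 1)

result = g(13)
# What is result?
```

g(13) = 13 * 12 * 11 * 10 * 9 * 8 * 7 * 6 * 5 * 4 * 3 * 2 * 1 = 6227020800

Answer: 6227020800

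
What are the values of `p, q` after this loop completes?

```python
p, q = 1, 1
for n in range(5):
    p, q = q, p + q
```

Fibonacci: after 5 iterations
`p, q` takes the values: (1, 1) → (1, 2) → (2, 3) → (3, 5) → (5, 8) → (8, 13)

Answer: 8, 13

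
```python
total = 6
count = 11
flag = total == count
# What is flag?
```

Trace:
`total = 6` → total = 6
`count = 11` → count = 11
`flag = total == count` → flag = False
So flag = False

Answer: False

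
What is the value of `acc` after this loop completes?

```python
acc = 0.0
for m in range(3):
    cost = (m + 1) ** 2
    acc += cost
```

Sum of squared losses 1² + 2² + ... + 3²
`acc` takes the values: 0.0 → 1.0 → 5.0 → 14.0

Answer: 14.0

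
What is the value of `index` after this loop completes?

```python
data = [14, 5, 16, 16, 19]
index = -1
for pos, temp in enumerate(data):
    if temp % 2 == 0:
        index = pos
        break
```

First even number index in [14, 5, 16, 16, 19]
`index` takes the values: -1 → 0

Answer: 0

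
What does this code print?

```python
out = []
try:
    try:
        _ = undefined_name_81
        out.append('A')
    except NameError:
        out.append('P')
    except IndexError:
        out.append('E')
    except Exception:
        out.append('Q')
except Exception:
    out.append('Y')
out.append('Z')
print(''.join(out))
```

Execution trace: 'P' (inner except NameError) → 'Z' (after the try/except). Output: PZ

Answer: PZ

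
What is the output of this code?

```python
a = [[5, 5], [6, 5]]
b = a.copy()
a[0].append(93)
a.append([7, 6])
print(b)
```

Key concept: shallow copy with nested lists.
Step by step:
`a = [[5, 5], [6, 5]]` → a = [[5, 5], [6, 5]]
`b = a.copy()` → b = [[5, 5], [6, 5]]
`a[0].append(93)` → a = [[5, 5, 93], [6, 5]]; b = [[5, 5, 93], [6, 5]]
`a.append([7, 6])` → a = [[5, 5, 93], [6, 5], [7, 6]]
`print(b)` → prints [[5, 5, 93], [6, 5]]

Answer: [[5, 5, 93], [6, 5]]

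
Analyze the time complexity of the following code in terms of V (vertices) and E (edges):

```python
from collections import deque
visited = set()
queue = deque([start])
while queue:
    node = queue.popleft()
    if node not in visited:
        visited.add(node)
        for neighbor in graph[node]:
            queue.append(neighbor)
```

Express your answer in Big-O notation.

This is Breadth-first search on a graph. Time complexity: O(V + E).

Answer: O(V + E)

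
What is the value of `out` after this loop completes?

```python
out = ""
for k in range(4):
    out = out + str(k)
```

Concatenate digits 0 to 3
`out` takes the values: "" → "0" → "01" → "012" → "0123"

Answer: "0123"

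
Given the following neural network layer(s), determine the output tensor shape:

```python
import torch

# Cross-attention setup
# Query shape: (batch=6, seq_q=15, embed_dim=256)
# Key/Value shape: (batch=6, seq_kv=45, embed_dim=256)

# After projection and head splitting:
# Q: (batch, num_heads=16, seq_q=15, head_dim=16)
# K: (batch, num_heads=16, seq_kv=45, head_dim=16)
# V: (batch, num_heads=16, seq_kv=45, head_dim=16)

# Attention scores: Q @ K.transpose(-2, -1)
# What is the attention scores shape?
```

Input: (6, 15, 256) -> Output: (6, 16, 15, 45)

Answer: (6, 16, 15, 45)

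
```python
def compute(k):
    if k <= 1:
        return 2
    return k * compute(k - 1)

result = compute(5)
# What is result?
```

compute(5) = 5 * 4 * 3 * 2 * 2 = 240

Answer: 240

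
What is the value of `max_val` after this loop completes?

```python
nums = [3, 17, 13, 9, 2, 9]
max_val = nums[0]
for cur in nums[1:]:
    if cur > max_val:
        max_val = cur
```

Maximum of [3, 17, 13, 9, 2, 9]
`max_val` takes the values: 3 → 17

Answer: 17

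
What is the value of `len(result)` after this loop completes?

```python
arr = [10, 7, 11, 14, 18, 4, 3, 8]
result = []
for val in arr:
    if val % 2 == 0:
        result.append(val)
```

Count even numbers in [10, 7, 11, 14, 18, 4, 3, 8]
`result` takes the values: [] → [10] → [10, 14] → [10, 14, 18] → [10, 14, 18, 4] → [10, 14, 18, 4, 8]
So `len(result)` = 5

Answer: 5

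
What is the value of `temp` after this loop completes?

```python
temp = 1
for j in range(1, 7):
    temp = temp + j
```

Start at 1, add 1 through 6
`temp` takes the values: 1 → 2 → 4 → 7 → 11 → 16 → 22

Answer: 22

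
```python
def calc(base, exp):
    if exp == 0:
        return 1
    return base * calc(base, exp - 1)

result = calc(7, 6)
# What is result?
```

calc(7, 6) = 7 * 7 * 7 * 7 * 7 * 7 = 117649

Answer: 117649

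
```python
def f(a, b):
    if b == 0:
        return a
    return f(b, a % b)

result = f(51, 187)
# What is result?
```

f(51, 187) -> f(187, 51) -> f(51, 34) -> f(34, 17) -> f(17, 0) -> 17

Answer: 17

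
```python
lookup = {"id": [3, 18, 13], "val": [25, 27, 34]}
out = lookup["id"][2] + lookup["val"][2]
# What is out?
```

Trace:
`lookup = {"id": [3, 18, 13], "val": [25, 27, 34]}` → lookup = {'id': [3, 18, 13], 'val': [25, 27, 34]}
`out = lookup["id"][2] + lookup["val"][2]` → out = 47
So out = 47

Answer: 47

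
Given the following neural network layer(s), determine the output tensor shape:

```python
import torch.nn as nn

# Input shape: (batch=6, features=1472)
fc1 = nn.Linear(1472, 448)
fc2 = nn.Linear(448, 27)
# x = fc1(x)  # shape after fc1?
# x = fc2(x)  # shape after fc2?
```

Input: (6, 1472) -> after fc1: (6, 448) -> Output: (6, 27)

Answer: (6, 27)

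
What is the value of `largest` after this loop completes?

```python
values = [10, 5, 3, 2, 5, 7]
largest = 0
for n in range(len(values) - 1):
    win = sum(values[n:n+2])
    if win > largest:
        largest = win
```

Max sum of 2-element window in [10, 5, 3, 2, 5, 7]
`largest` takes the values: 0 → 15

Answer: 15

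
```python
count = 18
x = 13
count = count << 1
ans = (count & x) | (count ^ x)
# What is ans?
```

Trace:
`count = 18` → count = 18
`x = 13` → x = 13
`count = count << 1` → count = 36
`ans = (count & x) | (count ^ x)` → ans = 45
So ans = 45

Answer: 45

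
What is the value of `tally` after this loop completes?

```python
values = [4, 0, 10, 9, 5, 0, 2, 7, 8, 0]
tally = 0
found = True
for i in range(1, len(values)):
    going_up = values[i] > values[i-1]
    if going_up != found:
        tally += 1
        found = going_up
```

Count direction changes in [4, 0, 10, 9, 5, 0, 2, 7, 8, 0]
`tally` takes the values: 0 → 1 → 2 → 3 → 4 → 5

Answer: 5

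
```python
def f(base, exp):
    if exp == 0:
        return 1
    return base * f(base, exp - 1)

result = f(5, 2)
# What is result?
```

f(5, 2) = 5 * 5 = 25

Answer: 25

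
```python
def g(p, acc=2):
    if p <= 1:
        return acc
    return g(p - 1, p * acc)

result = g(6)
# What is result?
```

Accumulator trace (n, acc): (6, 2) -> (5, 12) -> (4, 60) -> (3, 240) -> (2, 720) -> (1, 1440) -> return 1440

Answer: 1440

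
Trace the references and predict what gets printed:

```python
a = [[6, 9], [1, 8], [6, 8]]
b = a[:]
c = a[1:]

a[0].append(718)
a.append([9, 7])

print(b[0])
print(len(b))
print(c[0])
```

Key concept: slice with nested mutation.
Step by step:
`a = [[6, 9], [1, 8], [6, 8]]` → a = [[6, 9], [1, 8], [6, 8]]
`b = a[:]` → b = [[6, 9], [1, 8], [6, 8]]
`c = a[1:]` → c = [[1, 8], [6, 8]]
`a[0].append(718)` → a = [[6, 9, 718], [1, 8], [6, 8]]; b = [[6, 9, 718], [1, 8], [6, 8]]
`a.append([9, 7])` → a = [[6, 9, 718], [1, 8], [6, 8], [9, 7]]
`print(b[0])` → prints [6, 9, 718]
`print(len(b))` → prints 3
`print(c[0])` → prints [1, 8]

Answer:
[6, 9, 718]
3
[1, 8]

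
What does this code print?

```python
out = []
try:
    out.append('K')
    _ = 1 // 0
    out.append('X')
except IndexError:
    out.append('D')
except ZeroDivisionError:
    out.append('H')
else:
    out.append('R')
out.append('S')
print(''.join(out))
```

Execution trace: 'K' (try body) → 'H' (except ZeroDivisionError) → 'S' (after the try/except). Output: KHS

Answer: KHS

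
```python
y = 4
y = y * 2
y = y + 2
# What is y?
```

Trace:
`y = 4` → y = 4
`y = y * 2` → y = 8
`y = y + 2` → y = 10
So y = 10

Answer: 10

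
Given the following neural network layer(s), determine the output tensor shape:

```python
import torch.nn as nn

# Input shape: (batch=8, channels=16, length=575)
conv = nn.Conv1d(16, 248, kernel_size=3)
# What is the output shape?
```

Input: (8, 16, 575) -> Output: (8, 248, 573)

Answer: (8, 248, 573)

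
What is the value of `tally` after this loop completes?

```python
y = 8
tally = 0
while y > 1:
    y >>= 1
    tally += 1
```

Count right shifts until 1
`tally` takes the values: 0 → 1 → 2 → 3

Answer: 3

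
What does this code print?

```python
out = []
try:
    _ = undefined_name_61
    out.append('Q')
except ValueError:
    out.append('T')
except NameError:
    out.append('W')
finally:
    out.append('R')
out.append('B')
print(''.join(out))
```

Execution trace: 'W' (except NameError) → 'R' (finally) → 'B' (after the try/except). Output: WRB

Answer: WRB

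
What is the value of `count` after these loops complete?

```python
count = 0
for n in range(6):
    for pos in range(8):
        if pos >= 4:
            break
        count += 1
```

Inner breaks at 4, outer runs 6 times
`count` takes the values: 0 → 1 → 2 → 3 → 4 → 5 → 6 → 7 → 8 → 9 → 10 → 11 → 12 → 13 → 14 → 15 → 16 → 17 → 18 → 19 → 20 → 21 → 22 → 23 → 24

Answer: 24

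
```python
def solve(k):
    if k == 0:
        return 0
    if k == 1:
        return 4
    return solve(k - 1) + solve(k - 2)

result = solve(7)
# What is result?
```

Build up from base cases: solve(0)=0, solve(1)=4, solve(2)=4, solve(3)=8, solve(4)=12, solve(5)=20, solve(6)=32, ..., solve(7)=52

Answer: 52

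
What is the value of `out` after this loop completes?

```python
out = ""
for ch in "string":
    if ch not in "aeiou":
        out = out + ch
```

Remove vowels from 'string'
`out` takes the values: "" → "s" → "st" → "str" → "strn" → "strng"

Answer: "strng"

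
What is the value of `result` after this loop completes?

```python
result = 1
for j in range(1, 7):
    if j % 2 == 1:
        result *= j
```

Product of odd numbers 1 to 6
`result` takes the values: 1 → 3 → 15

Answer: 15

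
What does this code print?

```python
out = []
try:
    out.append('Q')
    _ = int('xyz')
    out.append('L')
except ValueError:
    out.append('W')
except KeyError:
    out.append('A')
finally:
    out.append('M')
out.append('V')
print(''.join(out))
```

Execution trace: 'Q' (try body) → 'W' (except ValueError) → 'M' (finally) → 'V' (after the try/except). Output: QWMV

Answer: QWMV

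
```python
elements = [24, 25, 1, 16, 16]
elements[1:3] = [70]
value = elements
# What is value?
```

Trace:
`elements = [24, 25, 1, 16, 16]` → elements = [24, 25, 1, 16, 16]
`elements[1:3] = [70]` → elements = [24, 70, 16, 16]
`value = elements` → value = [24, 70, 16, 16]
So value = [24, 70, 16, 16]

Answer: [24, 70, 16, 16]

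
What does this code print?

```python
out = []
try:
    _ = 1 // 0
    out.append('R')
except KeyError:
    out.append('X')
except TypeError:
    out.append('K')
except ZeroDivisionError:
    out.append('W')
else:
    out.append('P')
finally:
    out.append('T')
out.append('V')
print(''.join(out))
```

Execution trace: 'W' (except ZeroDivisionError) → 'T' (finally) → 'V' (after the try/except). Output: WTV

Answer: WTV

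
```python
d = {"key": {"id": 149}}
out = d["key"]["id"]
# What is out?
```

Trace:
`d = {"key": {"id": 149}}` → d = {'key': {'id': 149}}
`out = d["key"]["id"]` → out = 149
So out = 149

Answer: 149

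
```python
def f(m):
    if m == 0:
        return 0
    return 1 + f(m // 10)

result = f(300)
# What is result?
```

Count of digits of 300: 3

Answer: 3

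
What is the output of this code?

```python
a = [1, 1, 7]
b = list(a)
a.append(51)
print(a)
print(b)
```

Key concept: list() constructor creates copy.
Step by step:
`a = [1, 1, 7]` → a = [1, 1, 7]
`b = list(a)` → b = [1, 1, 7]
`a.append(51)` → a = [1, 1, 7, 51]
`print(a)` → prints [1, 1, 7, 51]
`print(b)` → prints [1, 1, 7]

Answer:
[1, 1, 7, 51]
[1, 1, 7]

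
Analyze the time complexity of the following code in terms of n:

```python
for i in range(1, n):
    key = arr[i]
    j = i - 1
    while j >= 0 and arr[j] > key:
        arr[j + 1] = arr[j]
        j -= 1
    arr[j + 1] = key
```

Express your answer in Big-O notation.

This is Insertion sort. Time complexity: O(n²).

Answer: O(n²)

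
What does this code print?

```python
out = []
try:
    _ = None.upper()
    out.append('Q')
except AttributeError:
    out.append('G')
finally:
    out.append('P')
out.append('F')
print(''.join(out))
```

Execution trace: 'G' (except AttributeError) → 'P' (finally) → 'F' (after the try/except). Output: GPF

Answer: GPF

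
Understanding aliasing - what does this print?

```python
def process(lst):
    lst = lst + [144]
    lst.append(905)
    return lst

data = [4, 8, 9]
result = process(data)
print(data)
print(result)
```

Key concept: rebinding parameter vs mutation.
Step by step:
`data = [4, 8, 9]` → data = [4, 8, 9]
`result = process(data)` → result = [4, 8, 9, 144, 905]
`print(data)` → prints [4, 8, 9]
`print(result)` → prints [4, 8, 9, 144, 905]

Answer:
[4, 8, 9]
[4, 8, 9, 144, 905]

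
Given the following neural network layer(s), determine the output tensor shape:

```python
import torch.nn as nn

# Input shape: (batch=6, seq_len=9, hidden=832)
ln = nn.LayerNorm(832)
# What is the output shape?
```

Input: (6, 9, 832) -> Output: (6, 9, 832)

Answer: (6, 9, 832)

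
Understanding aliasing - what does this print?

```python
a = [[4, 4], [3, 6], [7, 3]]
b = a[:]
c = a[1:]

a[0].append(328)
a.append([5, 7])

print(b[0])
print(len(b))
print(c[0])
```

Key concept: slice with nested mutation.
Step by step:
`a = [[4, 4], [3, 6], [7, 3]]` → a = [[4, 4], [3, 6], [7, 3]]
`b = a[:]` → b = [[4, 4], [3, 6], [7, 3]]
`c = a[1:]` → c = [[3, 6], [7, 3]]
`a[0].append(328)` → a = [[4, 4, 328], [3, 6], [7, 3]]; b = [[4, 4, 328], [3, 6], [7, 3]]
`a.append([5, 7])` → a = [[4, 4, 328], [3, 6], [7, 3], [5, 7]]
`print(b[0])` → prints [4, 4, 328]
`print(len(b))` → prints 3
`print(c[0])` → prints [3, 6]

Answer:
[4, 4, 328]
3
[3, 6]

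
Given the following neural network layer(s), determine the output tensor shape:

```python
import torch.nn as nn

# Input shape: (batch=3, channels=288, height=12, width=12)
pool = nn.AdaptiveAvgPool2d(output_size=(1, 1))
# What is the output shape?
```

Input: (3, 288, 12, 12) -> Output: (3, 288, 1, 1)

Answer: (3, 288, 1, 1)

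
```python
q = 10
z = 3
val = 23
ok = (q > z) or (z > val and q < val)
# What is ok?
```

Trace:
`q = 10` → q = 10
`z = 3` → z = 3
`val = 23` → val = 23
`ok = (q > z) or (z > val and q < val)` → ok = True
So ok = True

Answer: True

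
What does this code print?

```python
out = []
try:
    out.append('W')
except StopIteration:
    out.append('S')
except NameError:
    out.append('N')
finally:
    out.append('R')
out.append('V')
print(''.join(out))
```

Execution trace: 'W' (try body, no exception) → 'R' (finally) → 'V' (after the try/except). Output: WRV

Answer: WRV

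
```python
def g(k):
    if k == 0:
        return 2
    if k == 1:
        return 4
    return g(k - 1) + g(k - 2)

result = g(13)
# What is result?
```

Build up from base cases: g(0)=2, g(1)=4, g(2)=6, g(3)=10, g(4)=16, g(5)=26, g(6)=42, ..., g(13)=1220

Answer: 1220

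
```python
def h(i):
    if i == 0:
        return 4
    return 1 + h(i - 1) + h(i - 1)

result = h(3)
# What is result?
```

h(i) = 1 + 2·h(i-1), h(0)=4. Closed form: (4+1)·2^3 - 1 = 39.

Answer: 39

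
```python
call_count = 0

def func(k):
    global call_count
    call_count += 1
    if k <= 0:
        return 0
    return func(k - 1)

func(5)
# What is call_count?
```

Linear recursion stepping by 1: 6 calls from k=5 down to ≤0.

Answer: 6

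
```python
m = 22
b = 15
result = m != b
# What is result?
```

Trace:
`m = 22` → m = 22
`b = 15` → b = 15
`result = m != b` → result = True
So result = True

Answer: True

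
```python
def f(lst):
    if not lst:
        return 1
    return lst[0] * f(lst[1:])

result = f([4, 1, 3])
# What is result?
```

Product over [4, 1, 3] = 4 * 1 * 3 = 12

Answer: 12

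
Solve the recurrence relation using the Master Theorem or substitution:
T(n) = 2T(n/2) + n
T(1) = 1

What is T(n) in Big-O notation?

By Master Theorem: a=2, b=2, f(n)=n. Since log_2(2) = 1 and f(n) = Θ(n^1), Case 2 applies. T(n) = O(n log n).

Answer: O(n log n)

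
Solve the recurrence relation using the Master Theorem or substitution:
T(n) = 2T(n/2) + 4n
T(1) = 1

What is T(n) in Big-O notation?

By Master Theorem: a=2, b=2, f(n)=4n. Since log_2(2) = 1 and f(n) = Θ(n^1), Case 2 applies. T(n) = O(n log n).

Answer: O(n log n)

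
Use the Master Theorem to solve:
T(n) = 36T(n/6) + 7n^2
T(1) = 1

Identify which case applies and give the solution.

a=36, b=6, f(n)=7n^2. log_6(36) = 2. Since c=2 = 2, Case 2 applies: T(n) = Θ(n^log_b(a) · log n) = O(n^2 log n).

Answer: O(n^2 log n) - Case 2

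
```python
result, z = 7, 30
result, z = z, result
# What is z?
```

Trace:
`result, z = 7, 30` → result = 7; z = 30
`result, z = z, result` → result = 30; z = 7
So z = 7

Answer: 7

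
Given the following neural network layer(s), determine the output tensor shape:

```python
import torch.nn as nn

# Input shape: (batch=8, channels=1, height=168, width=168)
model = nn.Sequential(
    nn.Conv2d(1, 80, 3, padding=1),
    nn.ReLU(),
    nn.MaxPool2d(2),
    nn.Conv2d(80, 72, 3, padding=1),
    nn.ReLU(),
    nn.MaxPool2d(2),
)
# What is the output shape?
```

Input: (8, 1, 168, 168) -> after first Conv2d: (8, 80, 168, 168) -> after first MaxPool2d: (8, 80, 84, 84) -> after second Conv2d: (8, 72, 84, 84) -> Output: (8, 72, 42, 42)

Answer: (8, 72, 42, 42)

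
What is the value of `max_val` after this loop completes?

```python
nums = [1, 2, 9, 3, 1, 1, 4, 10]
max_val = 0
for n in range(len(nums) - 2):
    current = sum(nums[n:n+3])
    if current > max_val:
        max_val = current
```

Max sum of 3-element window in [1, 2, 9, 3, 1, 1, 4, 10]
`max_val` takes the values: 0 → 12 → 14 → 15

Answer: 15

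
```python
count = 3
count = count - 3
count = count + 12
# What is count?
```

Trace:
`count = 3` → count = 3
`count = count - 3` → count = 0
`count = count + 12` → count = 12
So count = 12

Answer: 12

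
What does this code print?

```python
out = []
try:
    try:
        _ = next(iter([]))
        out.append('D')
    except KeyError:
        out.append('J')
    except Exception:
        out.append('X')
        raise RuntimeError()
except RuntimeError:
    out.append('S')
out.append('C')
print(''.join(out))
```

Execution trace: 'X' (inner except Exception) → 'S' (outer except RuntimeError) → 'C' (after the try/except). Output: XSC

Answer: XSC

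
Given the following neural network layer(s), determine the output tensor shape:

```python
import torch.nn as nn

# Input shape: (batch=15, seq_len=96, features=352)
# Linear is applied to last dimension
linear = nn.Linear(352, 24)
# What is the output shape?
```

Input: (15, 96, 352) -> Output: (15, 96, 24)

Answer: (15, 96, 24)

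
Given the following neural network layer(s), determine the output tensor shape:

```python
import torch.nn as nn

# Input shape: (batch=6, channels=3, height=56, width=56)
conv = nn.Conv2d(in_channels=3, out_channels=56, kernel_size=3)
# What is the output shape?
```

Input: (6, 3, 56, 56) -> Output: (6, 56, 54, 54)

Answer: (6, 56, 54, 54)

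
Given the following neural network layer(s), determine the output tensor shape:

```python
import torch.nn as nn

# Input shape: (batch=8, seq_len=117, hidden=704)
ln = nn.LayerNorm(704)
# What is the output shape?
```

Input: (8, 117, 704) -> Output: (8, 117, 704)

Answer: (8, 117, 704)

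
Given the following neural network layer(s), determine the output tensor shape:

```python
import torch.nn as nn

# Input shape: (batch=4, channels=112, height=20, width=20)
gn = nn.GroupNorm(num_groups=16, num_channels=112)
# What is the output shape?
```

Input: (4, 112, 20, 20) -> Output: (4, 112, 20, 20)

Answer: (4, 112, 20, 20)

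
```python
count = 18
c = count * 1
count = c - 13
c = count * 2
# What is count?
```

Trace:
`count = 18` → count = 18
`c = count * 1` → c = 18
`count = c - 13` → count = 5
`c = count * 2` → c = 10
So count = 5

Answer: 5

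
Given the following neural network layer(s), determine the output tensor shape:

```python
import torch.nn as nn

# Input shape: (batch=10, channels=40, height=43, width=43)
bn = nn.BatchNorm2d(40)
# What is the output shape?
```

Input: (10, 40, 43, 43) -> Output: (10, 40, 43, 43)

Answer: (10, 40, 43, 43)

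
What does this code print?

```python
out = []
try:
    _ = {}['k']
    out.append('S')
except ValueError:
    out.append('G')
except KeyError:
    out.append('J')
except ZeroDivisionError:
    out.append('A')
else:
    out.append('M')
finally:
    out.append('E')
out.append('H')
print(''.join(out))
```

Execution trace: 'J' (except KeyError) → 'E' (finally) → 'H' (after the try/except). Output: JEH

Answer: JEH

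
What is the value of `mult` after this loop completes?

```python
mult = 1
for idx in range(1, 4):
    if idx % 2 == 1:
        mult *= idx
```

Product of odd numbers 1 to 3
`mult` takes the values: 1 → 3

Answer: 3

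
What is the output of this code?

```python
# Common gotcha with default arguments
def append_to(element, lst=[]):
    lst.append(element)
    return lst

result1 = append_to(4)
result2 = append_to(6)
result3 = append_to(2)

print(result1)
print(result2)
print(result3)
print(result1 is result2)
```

Key concept: mutable default argument gotcha.
Step by step:
`result1 = append_to(4)` → result1 = [4]
`result2 = append_to(6)` → result1 = [4, 6] (same object as result2); result2 = [4, 6] (same object as result1)
`result3 = append_to(2)` → result1 = [4, 6, 2] (same object as result2, result3); result2 = [4, 6, 2] (same object as result1, result3); result3 = [4, 6, 2] (same object as result1, result2)
`print(result1)` → prints [4, 6, 2]
`print(result2)` → prints [4, 6, 2]
`print(result3)` → prints [4, 6, 2]
`print(result1 is result2)` → prints True

Answer:
[4, 6, 2]
[4, 6, 2]
[4, 6, 2]
True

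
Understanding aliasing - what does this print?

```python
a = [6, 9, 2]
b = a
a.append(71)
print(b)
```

Key concept: basic list aliasing.
Step by step:
`a = [6, 9, 2]` → a = [6, 9, 2]
`b = a` → b = [6, 9, 2] (same object as a)
`a.append(71)` → a = [6, 9, 2, 71] (same object as b); b = [6, 9, 2, 71] (same object as a)
`print(b)` → prints [6, 9, 2, 71]

Answer: [6, 9, 2, 71]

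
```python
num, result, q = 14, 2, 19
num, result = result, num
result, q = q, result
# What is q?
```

Trace:
`num, result, q = 14, 2, 19` → num = 14; result = 2; q = 19
`num, result = result, num` → num = 2; result = 14
`result, q = q, result` → result = 19; q = 14
So q = 14

Answer: 14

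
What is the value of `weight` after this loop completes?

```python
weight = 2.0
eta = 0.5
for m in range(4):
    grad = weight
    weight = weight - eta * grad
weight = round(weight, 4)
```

Gradient descent: w = 2.0 * (1 - 0.5)^4
`weight` takes the values: 2.0 → 1.0 → 0.5 → 0.25 → 0.125

Answer: 0.125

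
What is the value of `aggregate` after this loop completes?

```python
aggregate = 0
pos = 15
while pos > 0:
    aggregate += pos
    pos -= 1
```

Sum 15 down to 1
`aggregate` takes the values: 0 → 15 → 29 → 42 → 54 → 65 → 75 → 84 → 92 → 99 → 105 → 110 → 114 → 117 → 119 → 120

Answer: 120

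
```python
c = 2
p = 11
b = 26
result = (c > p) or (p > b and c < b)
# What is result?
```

Trace:
`c = 2` → c = 2
`p = 11` → p = 11
`b = 26` → b = 26
`result = (c > p) or (p > b and c < b)` → result = False
So result = False

Answer: False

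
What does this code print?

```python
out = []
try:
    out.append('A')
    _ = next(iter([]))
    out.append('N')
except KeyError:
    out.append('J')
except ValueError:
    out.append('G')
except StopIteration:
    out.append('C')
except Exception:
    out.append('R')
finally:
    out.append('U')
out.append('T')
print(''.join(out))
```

Execution trace: 'A' (try body) → 'C' (except StopIteration) → 'U' (finally) → 'T' (after the try/except). Output: ACUT

Answer: ACUT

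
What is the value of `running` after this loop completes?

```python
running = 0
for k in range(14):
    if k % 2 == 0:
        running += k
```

Sum of even numbers 0 to 13
`running` takes the values: 0 → 2 → 6 → 12 → 20 → 30 → 42

Answer: 42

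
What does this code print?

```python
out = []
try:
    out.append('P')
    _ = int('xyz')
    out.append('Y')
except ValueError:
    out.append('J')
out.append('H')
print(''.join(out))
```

Execution trace: 'P' (try body) → 'J' (except ValueError) → 'H' (after the try/except). Output: PJH

Answer: PJH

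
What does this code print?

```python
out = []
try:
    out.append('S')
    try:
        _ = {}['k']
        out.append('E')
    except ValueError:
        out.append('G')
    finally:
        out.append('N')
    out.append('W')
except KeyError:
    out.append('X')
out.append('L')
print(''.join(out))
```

Execution trace: 'S' (try body) → 'N' (inner finally) → 'X' (except KeyError) → 'L' (after the try/except). Output: SNXL

Answer: SNXL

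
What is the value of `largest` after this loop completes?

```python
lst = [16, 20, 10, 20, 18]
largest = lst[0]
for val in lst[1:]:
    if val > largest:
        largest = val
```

Maximum of [16, 20, 10, 20, 18]
`largest` takes the values: 16 → 20

Answer: 20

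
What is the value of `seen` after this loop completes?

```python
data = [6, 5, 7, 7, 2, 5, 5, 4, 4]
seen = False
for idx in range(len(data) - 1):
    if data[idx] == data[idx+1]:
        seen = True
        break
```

Check consecutive duplicates in [6, 5, 7, 7, 2, 5, 5, 4, 4]
`seen` takes the values: False → True

Answer: True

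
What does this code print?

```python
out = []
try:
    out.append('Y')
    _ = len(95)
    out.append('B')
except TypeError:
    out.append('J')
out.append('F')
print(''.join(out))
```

Execution trace: 'Y' (try body) → 'J' (except TypeError) → 'F' (after the try/except). Output: YJF

Answer: YJF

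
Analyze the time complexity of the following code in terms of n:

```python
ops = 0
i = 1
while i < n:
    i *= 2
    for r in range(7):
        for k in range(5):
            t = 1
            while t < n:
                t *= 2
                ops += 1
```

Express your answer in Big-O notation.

Each loop level contributes: log n × 1 × 1 × log n. Multiplying the contributions gives O(log² n).

Answer: O(log² n)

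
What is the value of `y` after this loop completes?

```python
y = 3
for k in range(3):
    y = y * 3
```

Multiply by 3, 3 times: 3 * 3^3 = 81
`y` takes the values: 3 → 9 → 27 → 81

Answer: 81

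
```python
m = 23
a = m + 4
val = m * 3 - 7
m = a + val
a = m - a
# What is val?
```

Trace:
`m = 23` → m = 23
`a = m + 4` → a = 27
`val = m * 3 - 7` → val = 62
`m = a + val` → m = 89
`a = m - a` → a = 62
So val = 62

Answer: 62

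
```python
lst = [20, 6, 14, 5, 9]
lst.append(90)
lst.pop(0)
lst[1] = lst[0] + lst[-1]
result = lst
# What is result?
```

Trace:
`lst = [20, 6, 14, 5, 9]` → lst = [20, 6, 14, 5, 9]
`lst.append(90)` → lst = [20, 6, 14, 5, 9, 90]
`lst.pop(0)` → lst = [6, 14, 5, 9, 90]
`lst[1] = lst[0] + lst[-1]` → lst = [6, 96, 5, 9, 90]
`result = lst` → result = [6, 96, 5, 9, 90]
So result = [6, 96, 5, 9, 90]

Answer: [6, 96, 5, 9, 90]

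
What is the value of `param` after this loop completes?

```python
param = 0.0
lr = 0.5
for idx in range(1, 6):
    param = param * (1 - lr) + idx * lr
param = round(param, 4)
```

Moving average with lr=0.5
`param` takes the values: 0.0 → 0.5 → 1.25 → 2.125 → 3.0625 → 4.03125 → 4.0312

Answer: 4.0312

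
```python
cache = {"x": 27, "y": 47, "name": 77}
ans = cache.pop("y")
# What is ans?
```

Trace:
`cache = {"x": 27, "y": 47, "name": 77}` → cache = {'x': 27, 'y': 47, 'name': 77}
`ans = cache.pop("y")` → cache = {'x': 27, 'name': 77}; ans = 47
So ans = 47

Answer: 47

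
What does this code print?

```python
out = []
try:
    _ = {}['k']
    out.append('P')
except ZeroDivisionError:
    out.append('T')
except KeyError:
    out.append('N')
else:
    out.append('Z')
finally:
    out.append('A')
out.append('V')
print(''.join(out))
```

Execution trace: 'N' (except KeyError) → 'A' (finally) → 'V' (after the try/except). Output: NAV

Answer: NAV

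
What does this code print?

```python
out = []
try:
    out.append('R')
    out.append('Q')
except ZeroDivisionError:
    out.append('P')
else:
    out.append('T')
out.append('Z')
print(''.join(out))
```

Execution trace: 'R' (try body) → 'Q' (try body, no exception) → 'T' (else) → 'Z' (after the try/except). Output: RQTZ

Answer: RQTZ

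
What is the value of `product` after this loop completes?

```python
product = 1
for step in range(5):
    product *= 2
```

2^5 = 32
`product` takes the values: 1 → 2 → 4 → 8 → 16 → 32

Answer: 32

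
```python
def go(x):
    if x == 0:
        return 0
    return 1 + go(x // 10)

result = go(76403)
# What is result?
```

Count of digits of 76403: 5

Answer: 5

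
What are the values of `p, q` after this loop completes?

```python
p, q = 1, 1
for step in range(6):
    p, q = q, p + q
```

Fibonacci: after 6 iterations
`p, q` takes the values: (1, 1) → (1, 2) → (2, 3) → (3, 5) → (5, 8) → (8, 13) → (13, 21)

Answer: 13, 21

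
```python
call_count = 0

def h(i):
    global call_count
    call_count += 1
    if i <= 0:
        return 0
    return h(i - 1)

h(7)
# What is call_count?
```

Linear recursion stepping by 1: 8 calls from i=7 down to ≤0.

Answer: 8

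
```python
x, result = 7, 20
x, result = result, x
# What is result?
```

Trace:
`x, result = 7, 20` → x = 7; result = 20
`x, result = result, x` → x = 20; result = 7
So result = 7

Answer: 7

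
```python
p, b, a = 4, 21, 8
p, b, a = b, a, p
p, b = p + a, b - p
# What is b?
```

Trace:
`p, b, a = 4, 21, 8` → p = 4; b = 21; a = 8
`p, b, a = b, a, p` → p = 21; b = 8; a = 4
`p, b = p + a, b - p` → p = 25; b = -13
So b = -13

Answer: -13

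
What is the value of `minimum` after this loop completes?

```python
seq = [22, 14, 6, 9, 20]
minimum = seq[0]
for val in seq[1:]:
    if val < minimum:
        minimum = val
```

Minimum of [22, 14, 6, 9, 20]
`minimum` takes the values: 22 → 14 → 6

Answer: 6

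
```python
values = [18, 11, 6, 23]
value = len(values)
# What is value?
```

Trace:
`values = [18, 11, 6, 23]` → values = [18, 11, 6, 23]
`value = len(values)` → value = 4
So value = 4

Answer: 4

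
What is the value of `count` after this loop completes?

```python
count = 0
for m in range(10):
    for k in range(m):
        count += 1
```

Triangle number: 0+1+2+...+9
`count` takes the values: 0 → 1 → 2 → 3 → 4 → 5 → 6 → 7 → 8 → 9 → 10 → 11 → 12 → 13 → 14 → 15 → 16 → 17 → 18 → 19 → 20 → 21 → 22 → 23 → 24 → 25 → 26 → 27 → 28 → 29 → … → 41 → 42 → 43 → 44 → 45

Answer: 45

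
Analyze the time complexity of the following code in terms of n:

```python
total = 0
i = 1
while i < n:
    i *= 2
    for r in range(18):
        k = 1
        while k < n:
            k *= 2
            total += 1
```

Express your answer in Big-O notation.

Each loop level contributes: log n × 1 × log n. Multiplying the contributions gives O(log² n).

Answer: O(log² n)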